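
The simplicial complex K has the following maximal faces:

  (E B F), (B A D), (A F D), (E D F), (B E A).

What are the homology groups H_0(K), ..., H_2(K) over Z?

H_0 = Z,  H_1 = Z,  H_2 = 0.

We work with the vertex ordering A < B < D < E < F. The simplices of K, each written with vertices in increasing order, are:

  0-simplices (5): A, B, D, E, F
  1-simplices (10): AB, AD, AE, AF, BD, BE, BF, DE, DF, EF
  2-simplices (5): ABD, ABE, ADF, BEF, DEF

so the chain groups are C_0 ≅ Z^5, C_1 ≅ Z^10, C_2 ≅ Z^5.

The boundary map ∂_1: C_1 → C_0 sends each edge [p,q] (with p < q) to q − p.
This gives a 5×10 integer matrix of rank 4; reducing to Smith normal form yields diagonal entries (1,1,1,1).

Boundary ∂_2: C_2 → C_1 maps a triangle to the signed sum of its edges. For instance
  ∂BEF = EF − BF + BE,
  ∂DEF = EF − DF + DE.
The 10×5 boundary matrix has rank 5 and Smith normal form diag(1,1,1,1,1).

Computing H_k = (kernel of ∂_k) / (image of ∂_{k+1}):

  H_0: rank C_0 − rank ∂_1 = 5 − 4 = 1, and the invariant factors of ∂_1 are all 1, so H_0 = Z.
  H_1: rank ker ∂_1 − rank ∂_2 = (10 − 4) − 5 = 1, and the invariant factors of ∂_2 are all 1, so H_1 = Z.
  H_2: rank ker ∂_2 − rank ∂_3 = (5 − 5) − 0 = 0, and there is no ∂_3, so H_2 = 0.

(K is a triangulation of the Möbius band.)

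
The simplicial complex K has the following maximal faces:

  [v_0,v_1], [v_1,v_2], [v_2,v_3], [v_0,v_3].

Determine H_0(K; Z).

H_0 ≅ Z.

Order the vertices as v_0 < v_1 < v_2 < v_3. Listing each simplex with vertices in this order, K has dimension 1 with simplices:

  0-simplices (4): [v_0], [v_1], [v_2], [v_3]
  1-simplices (4): [v_0,v_1], [v_0,v_3], [v_1,v_2], [v_2,v_3]

Hence C_0 ≅ Z^4, C_1 ≅ Z^4.

The boundary map ∂_1: C_1 → C_0 sends each edge [p,q] (with p < q) to q − p.
The 4×4 boundary matrix has rank 3 and Smith normal form diag(1,1,1).

Reading off H_k = ker ∂_k / im ∂_{k+1}:

  H_0: rank C_0 − rank ∂_1 = 4 − 3 = 1, and the invariant factors of ∂_1 are all 1, so H_0 = Z.

(K is a triangulation of the circle S^1.)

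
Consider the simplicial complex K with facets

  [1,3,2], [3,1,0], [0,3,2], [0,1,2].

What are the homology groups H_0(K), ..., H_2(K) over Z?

Take the total order 0 < 1 < 2 < 3 on the vertex set. Then K (dimension 2) consists of the simplices:

  0-simplices (4): [0], [1], [2], [3]
  1-simplices (6): [0,1], [0,2], [0,3], [1,2], [1,3], [2,3]
  2-simplices (4): [0,1,2], [0,1,3], [0,2,3], [1,2,3]

giving chain groups C_0 ≅ Z^4, C_1 ≅ Z^6, C_2 ≅ Z^4.

∂_1: C_1 → C_0 maps an edge to its endpoints' difference, ∂[p,q] = q − p.
The 4×6 boundary matrix has rank 3 and Smith normal form diag(1,1,1).

The boundary map ∂_2: C_2 → C_1 maps a triangle to the signed sum of its edges. For instance
  ∂[1,2,3] = [2,3] − [1,3] + [1,2],
  ∂[0,1,3] = [1,3] − [0,3] + [0,1].
The 6×4 boundary matrix has rank 3 and Smith normal form diag(1,1,1).

Computing H_k = (kernel of ∂_k) / (image of ∂_{k+1}):

  H_0: rank C_0 − rank ∂_1 = 4 − 3 = 1, and the invariant factors of ∂_1 are all 1, so H_0 = Z.
  H_1: rank ker ∂_1 − rank ∂_2 = (6 − 3) − 3 = 0, and the invariant factors of ∂_2 are all 1, so H_1 = 0.
  H_2: rank ker ∂_2 − rank ∂_3 = (4 − 3) − 0 = 1, and there is no ∂_3, so H_2 = Z.

H_0 = Z,  H_1 = 0,  H_2 = Z.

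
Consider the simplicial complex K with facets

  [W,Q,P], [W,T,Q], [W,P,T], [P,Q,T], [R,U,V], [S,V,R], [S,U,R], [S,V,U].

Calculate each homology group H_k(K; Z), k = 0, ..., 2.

H_0 ≅ Z^2,  H_1 = 0,  H_2 ≅ Z^2.

Take the total order P < Q < R < S < T < U < V < W on the vertex set. Then K (dimension 2) consists of the simplices:

  0-simplices (8): P, Q, R, S, T, U, V, W
  1-simplices (12): PQ, PT, PW, QT, QW, RS, RU, RV, SU, SV, TW, UV
  2-simplices (8): PQT, PQW, PTW, QTW, RSU, RSV, RUV, SUV

giving chain groups C_0 ≅ Z^8, C_1 ≅ Z^12, C_2 ≅ Z^8.

The boundary map ∂_1: C_1 → C_0 maps an edge to its endpoints' difference, ∂[p,q] = q − p.
The 8×12 boundary matrix has rank 6 and Smith normal form diag(1,1,1,1,1,1).

∂_2: C_2 → C_1 sends each 2-simplex [p,q,r] to [q,r] − [p,r] + [p,q]. For instance
  ∂SUV = UV − SV + SU,
  ∂RSV = SV − RV + RS.
This gives a 12×8 integer matrix of rank 6; reducing to Smith normal form yields diagonal entries (1,1,1,1,1,1).

Now H_k = ker ∂_k / im ∂_{k+1}, so:

  H_0: rank C_0 − rank ∂_1 = 8 − 6 = 2, and the invariant factors of ∂_1 are all 1, so H_0 ≅ Z^2.
  H_1: rank ker ∂_1 − rank ∂_2 = (12 − 6) − 6 = 0, and the invariant factors of ∂_2 are all 1, so H_1 ≅ 0.
  H_2: rank ker ∂_2 − rank ∂_3 = (8 − 6) − 0 = 2, and there is no ∂_3, so H_2 ≅ Z^2.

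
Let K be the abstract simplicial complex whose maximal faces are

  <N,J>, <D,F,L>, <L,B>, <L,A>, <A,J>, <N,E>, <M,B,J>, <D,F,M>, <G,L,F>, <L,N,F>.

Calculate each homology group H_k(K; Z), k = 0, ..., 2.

Order the vertices as A < B < D < E < F < G < J < L < M < N. Listing each simplex with vertices in this order, K has dimension 2 with simplices:

  0-simplices (10): A, B, D, E, F, G, J, L, M, N
  1-simplices (17): AJ, AL, BJ, BL, BM, DF, DL, DM, EN, FG, FL, FM, FN, GL, JM, JN, LN
  2-simplices (5): BJM, DFL, DFM, FGL, FLN

giving chain groups C_0 ≅ Z^10, C_1 ≅ Z^17, C_2 ≅ Z^5.

Boundary ∂_1: C_1 → C_0 sends each edge [p,q] (with p < q) to q − p.
As a 10×17 matrix over Z this has rank 9, with invariant factors (1,1,1,1,1,1,1,1,1).

The boundary map ∂_2: C_2 → C_1 maps a triangle to the signed sum of its edges. For instance
  ∂DFM = FM − DM + DF,
  ∂FGL = GL − FL + FG.
This gives a 17×5 integer matrix of rank 5; reducing to Smith normal form yields diagonal entries (1,1,1,1,1).

Reading off H_k = ker ∂_k / im ∂_{k+1}:

  H_0: rank C_0 − rank ∂_1 = 10 − 9 = 1, and the invariant factors of ∂_1 are all 1, so H_0 = Z.
  H_1: rank ker ∂_1 − rank ∂_2 = (17 − 9) − 5 = 3, and the invariant factors of ∂_2 are all 1, so H_1 = Z^3.
  H_2: rank ker ∂_2 − rank ∂_3 = (5 − 5) − 0 = 0, and there is no ∂_3, so H_2 = 0.

H_0 = Z,  H_1 = Z^3,  H_2 = 0.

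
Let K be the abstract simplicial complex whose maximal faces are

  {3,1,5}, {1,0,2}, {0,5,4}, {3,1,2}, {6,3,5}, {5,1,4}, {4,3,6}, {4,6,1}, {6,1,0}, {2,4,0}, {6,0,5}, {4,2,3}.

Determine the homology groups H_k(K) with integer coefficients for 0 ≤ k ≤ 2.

We work with the vertex ordering 0 < 1 < 2 < 3 < 4 < 5 < 6. The simplices of K, each written with vertices in increasing order, are:

  0-simplices (7): [0], [1], [2], [3], [4], [5], [6]
  1-simplices (18): [0,1], [0,2], [0,4], [0,5], [0,6], [1,2], [1,3], [1,4], [1,5], [1,6], [2,3], [2,4], [3,4], [3,5], [3,6], [4,5], [4,6], [5,6]
  2-simplices (12): [0,1,2], [0,1,6], [0,2,4], [0,4,5], [0,5,6], [1,2,3], [1,3,5], [1,4,5], [1,4,6], [2,3,4], [3,4,6], [3,5,6]

so the chain groups are C_0 ≅ Z^7, C_1 ≅ Z^18, C_2 ≅ Z^12.

The boundary map ∂_1: C_1 → C_0 maps an edge to its endpoints' difference, ∂[p,q] = q − p. For instance
  ∂[5,6] = [6] − [5].
As a 7×18 matrix over Z this has rank 6, with invariant factors (1,1,1,1,1,1).

Boundary ∂_2: C_2 → C_1 maps a triangle to the signed sum of its edges. For instance
  ∂[2,3,4] = [3,4] − [2,4] + [2,3],
  ∂[0,2,4] = [2,4] − [0,4] + [0,2].
As a 18×12 matrix over Z this has rank 12, with invariant factors (1,1,1,1,1,1,1,1,1,1,1,2).

Reading off H_k = ker ∂_k / im ∂_{k+1}:

  H_0: rank C_0 − rank ∂_1 = 7 − 6 = 1, and the invariant factors of ∂_1 are all 1, so H_0 ≅ Z.
  H_1: rank ker ∂_1 − rank ∂_2 = (18 − 6) − 12 = 0, and ∂_2 has invariant factor 2 > 1, so H_1 ≅ Z/2.
  H_2: rank ker ∂_2 − rank ∂_3 = (12 − 12) − 0 = 0, and there is no ∂_3, so H_2 ≅ 0.

H_0 ≅ Z,  H_1 ≅ Z/2,  H_2 = 0.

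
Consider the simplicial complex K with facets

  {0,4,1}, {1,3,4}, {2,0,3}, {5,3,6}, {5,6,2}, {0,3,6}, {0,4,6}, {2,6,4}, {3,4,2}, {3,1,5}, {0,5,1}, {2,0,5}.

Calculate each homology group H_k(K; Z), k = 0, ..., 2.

Order the vertices as 0 < 1 < 2 < 3 < 4 < 5 < 6. Listing each simplex with vertices in this order, K has dimension 2 with simplices:

  0-simplices (7): [0], [1], [2], [3], [4], [5], [6]
  1-simplices (18): [0,1], [0,2], [0,3], [0,4], [0,5], [0,6], [1,3], [1,4], [1,5], [2,3], [2,4], [2,5], [2,6], [3,4], [3,5], [3,6], [4,6], [5,6]
  2-simplices (12): [0,1,4], [0,1,5], [0,2,3], [0,2,5], [0,3,6], [0,4,6], [1,3,4], [1,3,5], [2,3,4], [2,4,6], [2,5,6], [3,5,6]

so the chain groups are C_0 ≅ Z^7, C_1 ≅ Z^18, C_2 ≅ Z^12.

The boundary map ∂_1: C_1 → C_0 sends each edge [p,q] (with p < q) to q − p.
The resulting 7×18 matrix has rank 6, and its Smith normal form has invariant factors (1,1,1,1,1,1).

The boundary map ∂_2: C_2 → C_1 acts by ∂[p,q,r] = [q,r] − [p,r] + [p,q]. For instance
  ∂[0,3,6] = [3,6] − [0,6] + [0,3],
  ∂[0,2,3] = [2,3] − [0,3] + [0,2].
This gives a 18×12 integer matrix of rank 12; reducing to Smith normal form yields diagonal entries (1,1,1,1,1,1,1,1,1,1,1,2).

Reading off H_k = ker ∂_k / im ∂_{k+1}:

  H_0: rank C_0 − rank ∂_1 = 7 − 6 = 1, and the invariant factors of ∂_1 are all 1, so H_0 = Z.
  H_1: rank ker ∂_1 − rank ∂_2 = (18 − 6) − 12 = 0, and ∂_2 has invariant factor 2 > 1, so H_1 = Z/2.
  H_2: rank ker ∂_2 − rank ∂_3 = (12 − 12) − 0 = 0, and there is no ∂_3, so H_2 = 0.

(K is a triangulation of the real projective plane RP^2.)

H_0 ≅ Z,  H_1 ≅ Z/2,  H_2 = 0.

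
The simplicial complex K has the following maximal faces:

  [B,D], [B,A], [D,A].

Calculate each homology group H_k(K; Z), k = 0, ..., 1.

Fix the vertex order A < B < D and write every simplex with vertices in increasing order. Then dim K = 1 and the simplices of K are:

  0-simplices (3): A, B, D
  1-simplices (3): AB, AD, BD

Hence C_0 ≅ Z^3, C_1 ≅ Z^3.

∂_1: C_1 → C_0 maps an edge to its endpoints' difference, ∂[p,q] = q − p. For instance
  ∂BD = D − B.
The 3×3 boundary matrix has rank 2 and Smith normal form diag(1,1).

Now H_k = ker ∂_k / im ∂_{k+1}, so:

  H_0: rank C_0 − rank ∂_1 = 3 − 2 = 1, and the invariant factors of ∂_1 are all 1, so H_0 ≅ Z.
  H_1: rank ker ∂_1 − rank ∂_2 = (3 − 2) − 0 = 1, and there is no ∂_2, so H_1 ≅ Z.

H_0 ≅ Z,  H_1 ≅ Z.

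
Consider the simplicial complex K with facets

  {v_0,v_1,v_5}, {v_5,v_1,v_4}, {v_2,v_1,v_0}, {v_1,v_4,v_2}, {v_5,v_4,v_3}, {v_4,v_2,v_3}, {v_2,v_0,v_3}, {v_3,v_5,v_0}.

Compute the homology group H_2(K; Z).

H_2 = Z.

We work with the vertex ordering v_0 < v_1 < v_2 < v_3 < v_4 < v_5. The simplices of K, each written with vertices in increasing order, are:

  0-simplices (6): [v_0], [v_1], [v_2], [v_3], [v_4], [v_5]
  1-simplices (12): [v_0,v_1], [v_0,v_2], [v_0,v_3], [v_0,v_5], [v_1,v_2], [v_1,v_4], [v_1,v_5], [v_2,v_3], [v_2,v_4], [v_3,v_4], [v_3,v_5], [v_4,v_5]
  2-simplices (8): [v_0,v_1,v_2], [v_0,v_1,v_5], [v_0,v_2,v_3], [v_0,v_3,v_5], [v_1,v_2,v_4], [v_1,v_4,v_5], [v_2,v_3,v_4], [v_3,v_4,v_5]

so the chain groups are C_0 ≅ Z^6, C_1 ≅ Z^12, C_2 ≅ Z^8.

The boundary map ∂_1: C_1 → C_0 maps an edge to its endpoints' difference, ∂[p,q] = q − p. For instance
  ∂[v_1,v_4] = [v_4] − [v_1].
As a 6×12 matrix over Z this has rank 5, with invariant factors (1,1,1,1,1).

Boundary ∂_2: C_2 → C_1 acts by ∂[p,q,r] = [q,r] − [p,r] + [p,q]. For instance
  ∂[v_2,v_3,v_4] = [v_3,v_4] − [v_2,v_4] + [v_2,v_3],
  ∂[v_1,v_2,v_4] = [v_2,v_4] − [v_1,v_4] + [v_1,v_2].
The resulting 12×8 matrix has rank 7, and its Smith normal form has invariant factors (1,1,1,1,1,1,1).

From H_k ≅ ker(∂_k) / im(∂_{k+1}) we obtain:

  H_2: rank ker ∂_2 − rank ∂_3 = (8 − 7) − 0 = 1, and there is no ∂_3, so H_2 = Z.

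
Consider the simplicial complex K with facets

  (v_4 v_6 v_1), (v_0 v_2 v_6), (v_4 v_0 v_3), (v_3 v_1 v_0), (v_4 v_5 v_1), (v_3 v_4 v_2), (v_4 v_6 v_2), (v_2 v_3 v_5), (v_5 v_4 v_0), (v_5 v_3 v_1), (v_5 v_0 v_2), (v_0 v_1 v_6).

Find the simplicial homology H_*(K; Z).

H_0 ≅ Z,  H_1 ≅ Z_2,  H_2 = 0.

Fix the vertex order v_0 < v_1 < v_2 < v_3 < v_4 < v_5 < v_6 and write every simplex with vertices in increasing order. Then dim K = 2 and the simplices of K are:

  0-simplices (7): [v_0], [v_1], [v_2], [v_3], [v_4], [v_5], [v_6]
  1-simplices (18): (18 of them)
  2-simplices (12): (12 of them)

Hence C_0 ≅ Z^7, C_1 ≅ Z^18, C_2 ≅ Z^12.

Boundary ∂_1: C_1 → C_0 is given by ∂[p,q] = [q] − [p]. For instance
  ∂[v_0,v_3] = [v_3] − [v_0].
As a 7×18 matrix over Z this has rank 6, with invariant factors (1,1,1,1,1,1).

The boundary map ∂_2: C_2 → C_1 acts by ∂[p,q,r] = [q,r] − [p,r] + [p,q]. For instance
  ∂[v_0,v_1,v_6] = [v_1,v_6] − [v_0,v_6] + [v_0,v_1],
  ∂[v_2,v_4,v_6] = [v_4,v_6] − [v_2,v_6] + [v_2,v_4].
The 18×12 boundary matrix has rank 12 and Smith normal form diag(1,1,1,1,1,1,1,1,1,1,1,2).

From H_k ≅ ker(∂_k) / im(∂_{k+1}) we obtain:

  H_0: rank C_0 − rank ∂_1 = 7 − 6 = 1, and the invariant factors of ∂_1 are all 1, so H_0 = Z.
  H_1: rank ker ∂_1 − rank ∂_2 = (18 − 6) − 12 = 0, and ∂_2 has invariant factor 2 > 1, so H_1 = Z_2.
  H_2: rank ker ∂_2 − rank ∂_3 = (12 − 12) − 0 = 0, and there is no ∂_3, so H_2 = 0.

As a check, the Euler characteristic is 7 − 18 + 12 = 1, which agrees with 1 − 0 + 0 = 1.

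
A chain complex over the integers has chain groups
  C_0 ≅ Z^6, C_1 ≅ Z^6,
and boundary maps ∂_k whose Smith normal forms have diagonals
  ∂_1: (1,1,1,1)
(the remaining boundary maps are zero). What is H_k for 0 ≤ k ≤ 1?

H_0 ≅ Z^2,  H_1 ≅ Z^2.

H_0: b_0 = 6 − 0 − 4 = 2; torsion from ∂_1 factors > 1: none. So H_0 ≅ Z^2.
H_1: b_1 = 6 − 4 − 0 = 2; torsion from ∂_2 factors > 1: none. So H_1 ≅ Z^2.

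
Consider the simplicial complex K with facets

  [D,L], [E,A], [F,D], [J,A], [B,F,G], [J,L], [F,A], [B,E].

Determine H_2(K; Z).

H_2 = 0.

We work with the vertex ordering A < B < D < E < F < G < J < L. The simplices of K, each written with vertices in increasing order, are:

  0-simplices (8): A, B, D, E, F, G, J, L
  1-simplices (10): AE, AF, AJ, BE, BF, BG, DF, DL, FG, JL
  2-simplices (1): BFG

Hence C_0 ≅ Z^8, C_1 ≅ Z^10, C_2 ≅ Z^1.

∂_1: C_1 → C_0 is given by ∂[p,q] = [q] − [p].
As a 8×10 matrix over Z this has rank 7, with invariant factors (1,1,1,1,1,1,1).

The boundary map ∂_2: C_2 → C_1 maps a triangle to the signed sum of its edges. For instance
  ∂BFG = FG − BG + BF.
The 10×1 boundary matrix has rank 1 and Smith normal form diag(1).

Now H_k = ker ∂_k / im ∂_{k+1}, so:

  H_2: rank ker ∂_2 − rank ∂_3 = (1 − 1) − 0 = 0, and there is no ∂_3, so H_2 = 0.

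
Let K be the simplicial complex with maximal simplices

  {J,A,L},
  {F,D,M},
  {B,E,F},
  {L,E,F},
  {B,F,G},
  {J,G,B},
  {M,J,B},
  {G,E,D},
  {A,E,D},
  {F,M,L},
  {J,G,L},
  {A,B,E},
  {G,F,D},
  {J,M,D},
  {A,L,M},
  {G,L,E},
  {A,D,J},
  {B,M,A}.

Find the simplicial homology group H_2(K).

Order the vertices as A < B < D < E < F < G < J < L < M. Listing each simplex with vertices in this order, K has dimension 2 with simplices:

  0-simplices (9): A, B, D, E, F, G, J, L, M
  1-simplices (27): AB, AD, AE, AJ, AL, AM, BE, BF, BG, BJ, BM, DE, DF, DG, DJ, DM, EF, EG, EL, FG, FL, FM, GJ, GL, JL, JM, LM
  2-simplices (18): ABE, ABM, ADE, ADJ, AJL, ALM, BEF, BFG, BGJ, BJM, DEG, DFG, DFM, DJM, EFL, EGL, FLM, GJL

so the chain groups are C_0 ≅ Z^9, C_1 ≅ Z^27, C_2 ≅ Z^18.

Boundary ∂_1: C_1 → C_0 sends each edge [p,q] (with p < q) to q − p.
This gives a 9×27 integer matrix of rank 8; reducing to Smith normal form yields diagonal entries (1,1,1,1,1,1,1,1).

The boundary map ∂_2: C_2 → C_1 acts by ∂[p,q,r] = [q,r] − [p,r] + [p,q]. For instance
  ∂GJL = JL − GL + GJ,
  ∂ABE = BE − AE + AB.
As a 27×18 matrix over Z this has rank 18, with invariant factors (1,1,1,1,1,1,1,1,1,1,1,1,1,1,1,1,1,2).

Reading off H_k = ker ∂_k / im ∂_{k+1}:

  H_2: rank ker ∂_2 − rank ∂_3 = (18 − 18) − 0 = 0, and there is no ∂_3, so H_2 = 0.

H_2 = 0.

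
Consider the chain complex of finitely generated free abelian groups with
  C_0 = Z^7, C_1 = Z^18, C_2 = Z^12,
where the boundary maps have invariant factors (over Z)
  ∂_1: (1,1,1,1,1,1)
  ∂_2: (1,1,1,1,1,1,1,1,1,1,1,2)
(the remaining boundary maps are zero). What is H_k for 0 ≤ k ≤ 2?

H_0: b_0 = 7 − 0 − 6 = 1; torsion from ∂_1 factors > 1: none. So H_0 ≅ Z.
H_1: b_1 = 18 − 6 − 12 = 0; torsion from ∂_2 factors > 1: [2]. So H_1 ≅ Z/2Z.
H_2: b_2 = 12 − 12 − 0 = 0; torsion from ∂_3 factors > 1: none. So H_2 ≅ 0.

H_0 ≅ Z,  H_1 ≅ Z/2Z,  H_2 = 0.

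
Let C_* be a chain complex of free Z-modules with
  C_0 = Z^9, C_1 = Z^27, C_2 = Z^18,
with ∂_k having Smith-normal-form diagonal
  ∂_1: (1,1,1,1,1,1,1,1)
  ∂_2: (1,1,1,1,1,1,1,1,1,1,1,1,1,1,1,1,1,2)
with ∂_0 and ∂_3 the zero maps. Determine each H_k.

H_0: b_0 = 9 − 0 − 8 = 1; torsion from ∂_1 factors > 1: none. So H_0 ≅ Z.
H_1: b_1 = 27 − 8 − 18 = 1; torsion from ∂_2 factors > 1: [2]. So H_1 ≅ Z ⊕ Z/2.
H_2: b_2 = 18 − 18 − 0 = 0; torsion from ∂_3 factors > 1: none. So H_2 ≅ 0.

H_0 ≅ Z,  H_1 ≅ Z ⊕ Z/2,  H_2 = 0.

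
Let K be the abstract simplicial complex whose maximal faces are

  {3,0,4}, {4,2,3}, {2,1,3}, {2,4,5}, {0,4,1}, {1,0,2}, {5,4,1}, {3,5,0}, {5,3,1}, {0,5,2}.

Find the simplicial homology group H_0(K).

H_0 = Z.

Fix the vertex order 0 < 1 < 2 < 3 < 4 < 5 and write every simplex with vertices in increasing order. Then dim K = 2 and the simplices of K are:

  0-simplices (6): [0], [1], [2], [3], [4], [5]
  1-simplices (15): [0,1], [0,2], [0,3], [0,4], [0,5], [1,2], [1,3], [1,4], [1,5], [2,3], [2,4], [2,5], [3,4], [3,5], [4,5]
  2-simplices (10): [0,1,2], [0,1,4], [0,2,5], [0,3,4], [0,3,5], [1,2,3], [1,3,5], [1,4,5], [2,3,4], [2,4,5]

Hence C_0 ≅ Z^6, C_1 ≅ Z^15, C_2 ≅ Z^10.

The boundary map ∂_1: C_1 → C_0 maps an edge to its endpoints' difference, ∂[p,q] = q − p. For instance
  ∂[0,4] = [4] − [0].
The resulting 6×15 matrix has rank 5, and its Smith normal form has invariant factors (1,1,1,1,1).

Boundary ∂_2: C_2 → C_1 acts by ∂[p,q,r] = [q,r] − [p,r] + [p,q]. For instance
  ∂[1,3,5] = [3,5] − [1,5] + [1,3],
  ∂[0,2,5] = [2,5] − [0,5] + [0,2].
The 15×10 boundary matrix has rank 10 and Smith normal form diag(1,1,1,1,1,1,1,1,1,2).

Reading off H_k = ker ∂_k / im ∂_{k+1}:

  H_0: rank C_0 − rank ∂_1 = 6 − 5 = 1, and the invariant factors of ∂_1 are all 1, so H_0 ≅ Z.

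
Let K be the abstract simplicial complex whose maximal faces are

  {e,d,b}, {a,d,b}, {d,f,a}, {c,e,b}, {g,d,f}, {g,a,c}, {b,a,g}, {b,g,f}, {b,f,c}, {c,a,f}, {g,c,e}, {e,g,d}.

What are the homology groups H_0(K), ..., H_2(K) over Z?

H_0 ≅ Z,  H_1 ≅ Z/2,  H_2 = 0.

Take the total order a < b < c < d < e < f < g on the vertex set. Then K (dimension 2) consists of the simplices:

  0-simplices (7): a, b, c, d, e, f, g
  1-simplices (18): ab, ac, ad, af, ag, bc, bd, be, bf, bg, ce, cf, cg, de, df, dg, eg, fg
  2-simplices (12): abd, abg, acf, acg, adf, bce, bcf, bde, bfg, ceg, deg, dfg

giving chain groups C_0 ≅ Z^7, C_1 ≅ Z^18, C_2 ≅ Z^12.

Boundary ∂_1: C_1 → C_0 maps an edge to its endpoints' difference, ∂[p,q] = q − p. For instance
  ∂ce = e − c.
The 7×18 boundary matrix has rank 6 and Smith normal form diag(1,1,1,1,1,1).

∂_2: C_2 → C_1 acts by ∂[p,q,r] = [q,r] − [p,r] + [p,q]. For instance
  ∂adf = df − af + ad,
  ∂bce = ce − be + bc.
The resulting 18×12 matrix has rank 12, and its Smith normal form has invariant factors (1,1,1,1,1,1,1,1,1,1,1,2).

From H_k ≅ ker(∂_k) / im(∂_{k+1}) we obtain:

  H_0: rank C_0 − rank ∂_1 = 7 − 6 = 1, and the invariant factors of ∂_1 are all 1, so H_0 = Z.
  H_1: rank ker ∂_1 − rank ∂_2 = (18 − 6) − 12 = 0, and ∂_2 has invariant factor 2 > 1, so H_1 = Z/2.
  H_2: rank ker ∂_2 − rank ∂_3 = (12 − 12) − 0 = 0, and there is no ∂_3, so H_2 = 0.

As a check, the Euler characteristic is 7 − 18 + 12 = 1, which agrees with 1 − 0 + 0 = 1.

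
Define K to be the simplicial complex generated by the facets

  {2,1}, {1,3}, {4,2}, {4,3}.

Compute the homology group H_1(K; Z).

K has 4 vertices, 4 edges.
rank ∂_1 = 3, rank ∂_2 = 0 ⇒ b_1 = 4 − 3 − 0 = 1. So H_1 = Z.

H_1 ≅ Z.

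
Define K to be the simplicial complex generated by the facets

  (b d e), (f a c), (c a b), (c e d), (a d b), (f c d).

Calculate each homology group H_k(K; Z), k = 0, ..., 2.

Fix the vertex order a < b < c < d < e < f and write every simplex with vertices in increasing order. Then dim K = 2 and the simplices of K are:

  0-simplices (6): a, b, c, d, e, f
  1-simplices (12): ab, ac, ad, af, bc, bd, be, cd, ce, cf, de, df
  2-simplices (6): abc, abd, acf, bde, cde, cdf

Hence C_0 ≅ Z^6, C_1 ≅ Z^12, C_2 ≅ Z^6.

∂_1: C_1 → C_0 sends each edge [p,q] (with p < q) to q − p.
As a 6×12 matrix over Z this has rank 5, with invariant factors (1,1,1,1,1).

Boundary ∂_2: C_2 → C_1 sends each 2-simplex [p,q,r] to [q,r] − [p,r] + [p,q]. For instance
  ∂cde = de − ce + cd,
  ∂bde = de − be + bd.
The resulting 12×6 matrix has rank 6, and its Smith normal form has invariant factors (1,1,1,1,1,1).

From H_k ≅ ker(∂_k) / im(∂_{k+1}) we obtain:

  H_0: rank C_0 − rank ∂_1 = 6 − 5 = 1, and the invariant factors of ∂_1 are all 1, so H_0 = Z.
  H_1: rank ker ∂_1 − rank ∂_2 = (12 − 5) − 6 = 1, and the invariant factors of ∂_2 are all 1, so H_1 = Z.
  H_2: rank ker ∂_2 − rank ∂_3 = (6 − 6) − 0 = 0, and there is no ∂_3, so H_2 = 0.

H_0 = Z,  H_1 = Z,  H_2 = 0.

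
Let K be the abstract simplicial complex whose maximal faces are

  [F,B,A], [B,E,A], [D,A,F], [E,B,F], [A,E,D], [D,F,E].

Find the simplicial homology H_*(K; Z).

Order the vertices as A < B < D < E < F. Listing each simplex with vertices in this order, K has dimension 2 with simplices:

  0-simplices (5): A, B, D, E, F
  1-simplices (9): AB, AD, AE, AF, BE, BF, DE, DF, EF
  2-simplices (6): ABE, ABF, ADE, ADF, BEF, DEF

so the chain groups are C_0 ≅ Z^5, C_1 ≅ Z^9, C_2 ≅ Z^6.

Boundary ∂_1: C_1 → C_0 sends each edge [p,q] (with p < q) to q − p.
As a 5×9 matrix over Z this has rank 4, with invariant factors (1,1,1,1).

The boundary map ∂_2: C_2 → C_1 sends each 2-simplex [p,q,r] to [q,r] − [p,r] + [p,q]. For instance
  ∂ABF = BF − AF + AB,
  ∂ADF = DF − AF + AD.
As a 9×6 matrix over Z this has rank 5, with invariant factors (1,1,1,1,1).

Computing H_k = (kernel of ∂_k) / (image of ∂_{k+1}):

  H_0: rank C_0 − rank ∂_1 = 5 − 4 = 1, and the invariant factors of ∂_1 are all 1, so H_0 = Z.
  H_1: rank ker ∂_1 − rank ∂_2 = (9 − 4) − 5 = 0, and the invariant factors of ∂_2 are all 1, so H_1 = 0.
  H_2: rank ker ∂_2 − rank ∂_3 = (6 − 5) − 0 = 1, and there is no ∂_3, so H_2 = Z.

H_0 ≅ Z,  H_1 = 0,  H_2 ≅ Z.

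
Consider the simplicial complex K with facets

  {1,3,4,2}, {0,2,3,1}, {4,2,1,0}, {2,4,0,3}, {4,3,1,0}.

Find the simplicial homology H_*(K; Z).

Fix the vertex order 0 < 1 < 2 < 3 < 4 and write every simplex with vertices in increasing order. Then dim K = 3 and the simplices of K are:

  0-simplices (5): [0], [1], [2], [3], [4]
  1-simplices (10): [0,1], [0,2], [0,3], [0,4], [1,2], [1,3], [1,4], [2,3], [2,4], [3,4]
  2-simplices (10): [0,1,2], [0,1,3], [0,1,4], [0,2,3], [0,2,4], [0,3,4], [1,2,3], [1,2,4], [1,3,4], [2,3,4]
  3-simplices (5): [0,1,2,3], [0,1,2,4], [0,1,3,4], [0,2,3,4], [1,2,3,4]

giving chain groups C_0 ≅ Z^5, C_1 ≅ Z^10, C_2 ≅ Z^10, C_3 ≅ Z^5.

Boundary ∂_1: C_1 → C_0 maps an edge to its endpoints' difference, ∂[p,q] = q − p.
The resulting 5×10 matrix has rank 4, and its Smith normal form has invariant factors (1,1,1,1).

The boundary map ∂_2: C_2 → C_1 acts by ∂[p,q,r] = [q,r] − [p,r] + [p,q]. For instance
  ∂[1,3,4] = [3,4] − [1,4] + [1,3],
  ∂[0,3,4] = [3,4] − [0,4] + [0,3].
The resulting 10×10 matrix has rank 6, and its Smith normal form has invariant factors (1,1,1,1,1,1).

∂_3: C_3 → C_2 sends each 3-simplex σ to the alternating sum Σ_i (−1)^i (σ with its i-th vertex removed). For instance
  ∂[0,1,2,3] = [1,2,3] − [0,2,3] + [0,1,3] − [0,1,2],
  ∂[0,1,2,4] = [1,2,4] − [0,2,4] + [0,1,4] − [0,1,2].
The resulting 10×5 matrix has rank 4, and its Smith normal form has invariant factors (1,1,1,1).

Reading off H_k = ker ∂_k / im ∂_{k+1}:

  H_0: rank C_0 − rank ∂_1 = 5 − 4 = 1, and the invariant factors of ∂_1 are all 1, so H_0 = Z.
  H_1: rank ker ∂_1 − rank ∂_2 = (10 − 4) − 6 = 0, and the invariant factors of ∂_2 are all 1, so H_1 = 0.
  H_2: rank ker ∂_2 − rank ∂_3 = (10 − 6) − 4 = 0, and the invariant factors of ∂_3 are all 1, so H_2 = 0.
  H_3: rank ker ∂_3 − rank ∂_4 = (5 − 4) − 0 = 1, and there is no ∂_4, so H_3 = Z.

H_0 = Z,  H_1 = 0,  H_2 = 0,  H_3 = Z.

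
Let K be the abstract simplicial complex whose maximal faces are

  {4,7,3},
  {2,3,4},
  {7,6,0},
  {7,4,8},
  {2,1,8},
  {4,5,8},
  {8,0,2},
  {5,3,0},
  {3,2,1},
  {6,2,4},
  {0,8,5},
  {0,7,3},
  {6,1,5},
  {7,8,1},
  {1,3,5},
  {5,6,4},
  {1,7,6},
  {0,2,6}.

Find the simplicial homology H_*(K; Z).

H_0 ≅ Z,  H_1 ≅ Z^2,  H_2 ≅ Z.

Take the total order 0 < 1 < 2 < 3 < 4 < 5 < 6 < 7 < 8 on the vertex set. Then K (dimension 2) consists of the simplices:

  0-simplices (9): [0], [1], [2], [3], [4], [5], [6], [7], [8]
  1-simplices (27): (27 of them)
  2-simplices (18): [0,2,6], [0,2,8], [0,3,5], [0,3,7], [0,5,8], [0,6,7], [1,2,3], [1,2,8], [1,3,5], [1,5,6], [1,6,7], [1,7,8], [2,3,4], [2,4,6], [3,4,7], [4,5,6], [4,5,8], [4,7,8]

giving chain groups C_0 ≅ Z^9, C_1 ≅ Z^27, C_2 ≅ Z^18.

The boundary map ∂_1: C_1 → C_0 sends each edge [p,q] (with p < q) to q − p.
As a 9×27 matrix over Z this has rank 8, with invariant factors (1,1,1,1,1,1,1,1).

The boundary map ∂_2: C_2 → C_1 maps a triangle to the signed sum of its edges. For instance
  ∂[2,4,6] = [4,6] − [2,6] + [2,4],
  ∂[4,5,8] = [5,8] − [4,8] + [4,5].
As a 27×18 matrix over Z this has rank 17, with invariant factors (1,1,1,1,1,1,1,1,1,1,1,1,1,1,1,1,1).

From H_k ≅ ker(∂_k) / im(∂_{k+1}) we obtain:

  H_0: rank C_0 − rank ∂_1 = 9 − 8 = 1, and the invariant factors of ∂_1 are all 1, so H_0 ≅ Z.
  H_1: rank ker ∂_1 − rank ∂_2 = (27 − 8) − 17 = 2, and the invariant factors of ∂_2 are all 1, so H_1 ≅ Z^2.
  H_2: rank ker ∂_2 − rank ∂_3 = (18 − 17) − 0 = 1, and there is no ∂_3, so H_2 ≅ Z.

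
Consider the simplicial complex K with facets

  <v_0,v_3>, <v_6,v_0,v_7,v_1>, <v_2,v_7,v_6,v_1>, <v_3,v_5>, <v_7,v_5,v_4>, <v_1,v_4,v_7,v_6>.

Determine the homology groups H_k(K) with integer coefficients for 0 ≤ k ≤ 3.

Fix the vertex order v_0 < v_1 < v_2 < v_3 < v_4 < v_5 < v_6 < v_7 and write every simplex with vertices in increasing order. Then dim K = 3 and the simplices of K are:

  0-simplices (8): [v_0], [v_1], [v_2], [v_3], [v_4], [v_5], [v_6], [v_7]
  1-simplices (16): (16 of them)
  2-simplices (11): (11 of them)
  3-simplices (3): [v_0,v_1,v_6,v_7], [v_1,v_2,v_6,v_7], [v_1,v_4,v_6,v_7]

so the chain groups are C_0 ≅ Z^8, C_1 ≅ Z^16, C_2 ≅ Z^11, C_3 ≅ Z^3.

∂_1: C_1 → C_0 is given by ∂[p,q] = [q] − [p].
This gives a 8×16 integer matrix of rank 7; reducing to Smith normal form yields diagonal entries (1,1,1,1,1,1,1).

Boundary ∂_2: C_2 → C_1 acts by ∂[p,q,r] = [q,r] − [p,r] + [p,q]. For instance
  ∂[v_1,v_2,v_6] = [v_2,v_6] − [v_1,v_6] + [v_1,v_2],
  ∂[v_1,v_4,v_7] = [v_4,v_7] − [v_1,v_7] + [v_1,v_4].
The 16×11 boundary matrix has rank 8 and Smith normal form diag(1,1,1,1,1,1,1,1).

∂_3: C_3 → C_2 sends each 3-simplex σ to the alternating sum Σ_i (−1)^i (σ with its i-th vertex removed). For instance
  ∂[v_1,v_4,v_6,v_7] = [v_4,v_6,v_7] − [v_1,v_6,v_7] + [v_1,v_4,v_7] − [v_1,v_4,v_6],
  ∂[v_1,v_2,v_6,v_7] = [v_2,v_6,v_7] − [v_1,v_6,v_7] + [v_1,v_2,v_7] − [v_1,v_2,v_6].
The 11×3 boundary matrix has rank 3 and Smith normal form diag(1,1,1).

From H_k ≅ ker(∂_k) / im(∂_{k+1}) we obtain:

  H_0: rank C_0 − rank ∂_1 = 8 − 7 = 1, and the invariant factors of ∂_1 are all 1, so H_0 = Z.
  H_1: rank ker ∂_1 − rank ∂_2 = (16 − 7) − 8 = 1, and the invariant factors of ∂_2 are all 1, so H_1 = Z.
  H_2: rank ker ∂_2 − rank ∂_3 = (11 − 8) − 3 = 0, and the invariant factors of ∂_3 are all 1, so H_2 = 0.
  H_3: rank ker ∂_3 − rank ∂_4 = (3 − 3) − 0 = 0, and there is no ∂_4, so H_3 = 0.

As a check, the Euler characteristic is 8 − 16 + 11 − 3 = 0, which agrees with 1 − 1 + 0 − 0 = 0.

H_0 = Z,  H_1 = Z,  H_2 = 0,  H_3 = 0.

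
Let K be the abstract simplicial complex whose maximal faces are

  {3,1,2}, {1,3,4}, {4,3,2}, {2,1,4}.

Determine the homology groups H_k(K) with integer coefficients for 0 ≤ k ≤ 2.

Fix the vertex order 1 < 2 < 3 < 4 and write every simplex with vertices in increasing order. Then dim K = 2 and the simplices of K are:

  0-simplices (4): [1], [2], [3], [4]
  1-simplices (6): [1,2], [1,3], [1,4], [2,3], [2,4], [3,4]
  2-simplices (4): [1,2,3], [1,2,4], [1,3,4], [2,3,4]

so the chain groups are C_0 ≅ Z^4, C_1 ≅ Z^6, C_2 ≅ Z^4.

∂_1: C_1 → C_0 maps an edge to its endpoints' difference, ∂[p,q] = q − p.
The resulting 4×6 matrix has rank 3, and its Smith normal form has invariant factors (1,1,1).

The boundary map ∂_2: C_2 → C_1 sends each 2-simplex [p,q,r] to [q,r] − [p,r] + [p,q]. For instance
  ∂[1,3,4] = [3,4] − [1,4] + [1,3],
  ∂[1,2,4] = [2,4] − [1,4] + [1,2].
The 6×4 boundary matrix has rank 3 and Smith normal form diag(1,1,1).

Computing H_k = (kernel of ∂_k) / (image of ∂_{k+1}):

  H_0: rank C_0 − rank ∂_1 = 4 − 3 = 1, and the invariant factors of ∂_1 are all 1, so H_0 = Z.
  H_1: rank ker ∂_1 − rank ∂_2 = (6 − 3) − 3 = 0, and the invariant factors of ∂_2 are all 1, so H_1 = 0.
  H_2: rank ker ∂_2 − rank ∂_3 = (4 − 3) − 0 = 1, and there is no ∂_3, so H_2 = Z.

H_0 = Z,  H_1 = 0,  H_2 = Z.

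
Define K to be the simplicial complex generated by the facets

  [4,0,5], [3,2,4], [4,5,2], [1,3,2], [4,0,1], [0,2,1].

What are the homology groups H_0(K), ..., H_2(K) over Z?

Take the total order 0 < 1 < 2 < 3 < 4 < 5 on the vertex set. Then K (dimension 2) consists of the simplices:

  0-simplices (6): [0], [1], [2], [3], [4], [5]
  1-simplices (12): [0,1], [0,2], [0,4], [0,5], [1,2], [1,3], [1,4], [2,3], [2,4], [2,5], [3,4], [4,5]
  2-simplices (6): [0,1,2], [0,1,4], [0,4,5], [1,2,3], [2,3,4], [2,4,5]

Hence C_0 ≅ Z^6, C_1 ≅ Z^12, C_2 ≅ Z^6.

The boundary map ∂_1: C_1 → C_0 sends each edge [p,q] (with p < q) to q − p.
The resulting 6×12 matrix has rank 5, and its Smith normal form has invariant factors (1,1,1,1,1).

∂_2: C_2 → C_1 sends each 2-simplex [p,q,r] to [q,r] − [p,r] + [p,q]. For instance
  ∂[0,4,5] = [4,5] − [0,5] + [0,4],
  ∂[2,3,4] = [3,4] − [2,4] + [2,3].
The 12×6 boundary matrix has rank 6 and Smith normal form diag(1,1,1,1,1,1).

Now H_k = ker ∂_k / im ∂_{k+1}, so:

  H_0: rank C_0 − rank ∂_1 = 6 − 5 = 1, and the invariant factors of ∂_1 are all 1, so H_0 ≅ Z.
  H_1: rank ker ∂_1 − rank ∂_2 = (12 − 5) − 6 = 1, and the invariant factors of ∂_2 are all 1, so H_1 ≅ Z.
  H_2: rank ker ∂_2 − rank ∂_3 = (6 − 6) − 0 = 0, and there is no ∂_3, so H_2 ≅ 0.

As a check, the Euler characteristic is 6 − 12 + 6 = 0, which agrees with 1 − 1 + 0 = 0.

H_0 ≅ Z,  H_1 ≅ Z,  H_2 = 0.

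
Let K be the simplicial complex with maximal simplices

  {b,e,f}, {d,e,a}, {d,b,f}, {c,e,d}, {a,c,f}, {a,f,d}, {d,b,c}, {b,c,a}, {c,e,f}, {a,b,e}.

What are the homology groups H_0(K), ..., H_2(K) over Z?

Order the vertices as a < b < c < d < e < f. Listing each simplex with vertices in this order, K has dimension 2 with simplices:

  0-simplices (6): a, b, c, d, e, f
  1-simplices (15): ab, ac, ad, ae, af, bc, bd, be, bf, cd, ce, cf, de, df, ef
  2-simplices (10): abc, abe, acf, ade, adf, bcd, bdf, bef, cde, cef

Hence C_0 ≅ Z^6, C_1 ≅ Z^15, C_2 ≅ Z^10.

The boundary map ∂_1: C_1 → C_0 sends each edge [p,q] (with p < q) to q − p.
As a 6×15 matrix over Z this has rank 5, with invariant factors (1,1,1,1,1).

The boundary map ∂_2: C_2 → C_1 acts by ∂[p,q,r] = [q,r] − [p,r] + [p,q]. For instance
  ∂ade = de − ae + ad,
  ∂cef = ef − cf + ce.
As a 15×10 matrix over Z this has rank 10, with invariant factors (1,1,1,1,1,1,1,1,1,2).

Reading off H_k = ker ∂_k / im ∂_{k+1}:

  H_0: rank C_0 − rank ∂_1 = 6 − 5 = 1, and the invariant factors of ∂_1 are all 1, so H_0 ≅ Z.
  H_1: rank ker ∂_1 − rank ∂_2 = (15 − 5) − 10 = 0, and ∂_2 has invariant factor 2 > 1, so H_1 ≅ Z/2Z.
  H_2: rank ker ∂_2 − rank ∂_3 = (10 − 10) − 0 = 0, and there is no ∂_3, so H_2 ≅ 0.

H_0 ≅ Z,  H_1 ≅ Z/2Z,  H_2 = 0.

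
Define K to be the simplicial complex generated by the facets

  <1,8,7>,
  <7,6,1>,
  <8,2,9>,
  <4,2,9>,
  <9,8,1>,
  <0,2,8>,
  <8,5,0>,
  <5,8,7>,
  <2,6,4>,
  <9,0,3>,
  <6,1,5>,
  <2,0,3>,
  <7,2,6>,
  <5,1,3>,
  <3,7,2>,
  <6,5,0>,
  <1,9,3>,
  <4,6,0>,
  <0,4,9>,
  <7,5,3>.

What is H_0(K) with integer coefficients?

H_0 ≅ Z.

Order the vertices as 0 < 1 < 2 < 3 < 4 < 5 < 6 < 7 < 8 < 9. Listing each simplex with vertices in this order, K has dimension 2 with simplices:

  0-simplices (10): [0], [1], [2], [3], [4], [5], [6], [7], [8], [9]
  1-simplices (30): (30 of them)
  2-simplices (20): (20 of them)

so the chain groups are C_0 ≅ Z^10, C_1 ≅ Z^30, C_2 ≅ Z^20.

∂_1: C_1 → C_0 is given by ∂[p,q] = [q] − [p].
As a 10×30 matrix over Z this has rank 9, with invariant factors (1,1,1,1,1,1,1,1,1).

Boundary ∂_2: C_2 → C_1 acts by ∂[p,q,r] = [q,r] − [p,r] + [p,q]. For instance
  ∂[2,8,9] = [8,9] − [2,9] + [2,8],
  ∂[1,7,8] = [7,8] − [1,8] + [1,7].
This gives a 30×20 integer matrix of rank 20; reducing to Smith normal form yields diagonal entries (1,1,1,1,1,1,1,1,1,1,1,1,1,1,1,1,1,1,1,2).

From H_k ≅ ker(∂_k) / im(∂_{k+1}) we obtain:

  H_0: rank C_0 − rank ∂_1 = 10 − 9 = 1, and the invariant factors of ∂_1 are all 1, so H_0 ≅ Z.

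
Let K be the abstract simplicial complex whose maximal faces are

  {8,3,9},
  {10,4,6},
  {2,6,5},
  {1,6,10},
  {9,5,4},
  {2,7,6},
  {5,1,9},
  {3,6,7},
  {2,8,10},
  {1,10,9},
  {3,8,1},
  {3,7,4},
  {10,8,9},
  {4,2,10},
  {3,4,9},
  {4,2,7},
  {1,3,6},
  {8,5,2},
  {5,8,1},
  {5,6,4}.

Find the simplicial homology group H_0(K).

H_0 = Z.

Take the total order 1 < 2 < 3 < 4 < 5 < 6 < 7 < 8 < 9 < 10 on the vertex set. Then K (dimension 2) consists of the simplices:

  0-simplices (10): [1], [2], [3], [4], [5], [6], [7], [8], [9], [10]
  1-simplices (30): (30 of them)
  2-simplices (20): (20 of them)

Hence C_0 ≅ Z^10, C_1 ≅ Z^30, C_2 ≅ Z^20.

∂_1: C_1 → C_0 sends each edge [p,q] (with p < q) to q − p. For instance
  ∂[4,10] = [10] − [4].
The 10×30 boundary matrix has rank 9 and Smith normal form diag(1,1,1,1,1,1,1,1,1).

∂_2: C_2 → C_1 maps a triangle to the signed sum of its edges. For instance
  ∂[4,6,10] = [6,10] − [4,10] + [4,6],
  ∂[2,4,10] = [4,10] − [2,10] + [2,4].
This gives a 30×20 integer matrix of rank 20; reducing to Smith normal form yields diagonal entries (1,1,1,1,1,1,1,1,1,1,1,1,1,1,1,1,1,1,1,2).

Reading off H_k = ker ∂_k / im ∂_{k+1}:

  H_0: rank C_0 − rank ∂_1 = 10 − 9 = 1, and the invariant factors of ∂_1 are all 1, so H_0 ≅ Z.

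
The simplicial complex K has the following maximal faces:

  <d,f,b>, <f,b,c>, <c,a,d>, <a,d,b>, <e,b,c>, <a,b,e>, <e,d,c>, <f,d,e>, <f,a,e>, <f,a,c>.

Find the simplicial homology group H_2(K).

H_2 = 0.

We work with the vertex ordering a < b < c < d < e < f. The simplices of K, each written with vertices in increasing order, are:

  0-simplices (6): a, b, c, d, e, f
  1-simplices (15): ab, ac, ad, ae, af, bc, bd, be, bf, cd, ce, cf, de, df, ef
  2-simplices (10): abd, abe, acd, acf, aef, bce, bcf, bdf, cde, def

giving chain groups C_0 ≅ Z^6, C_1 ≅ Z^15, C_2 ≅ Z^10.

∂_1: C_1 → C_0 maps an edge to its endpoints' difference, ∂[p,q] = q − p. For instance
  ∂ab = b − a.
The 6×15 boundary matrix has rank 5 and Smith normal form diag(1,1,1,1,1).

Boundary ∂_2: C_2 → C_1 maps a triangle to the signed sum of its edges. For instance
  ∂bcf = cf − bf + bc,
  ∂bdf = df − bf + bd.
This gives a 15×10 integer matrix of rank 10; reducing to Smith normal form yields diagonal entries (1,1,1,1,1,1,1,1,1,2).

Computing H_k = (kernel of ∂_k) / (image of ∂_{k+1}):

  H_2: rank ker ∂_2 − rank ∂_3 = (10 − 10) − 0 = 0, and there is no ∂_3, so H_2 ≅ 0.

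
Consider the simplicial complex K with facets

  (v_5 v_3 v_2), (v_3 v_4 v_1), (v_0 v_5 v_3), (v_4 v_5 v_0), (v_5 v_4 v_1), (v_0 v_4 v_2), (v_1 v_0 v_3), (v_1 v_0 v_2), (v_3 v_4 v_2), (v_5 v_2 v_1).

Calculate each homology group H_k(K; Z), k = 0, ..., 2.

Fix the vertex order v_0 < v_1 < v_2 < v_3 < v_4 < v_5 and write every simplex with vertices in increasing order. Then dim K = 2 and the simplices of K are:

  0-simplices (6): [v_0], [v_1], [v_2], [v_3], [v_4], [v_5]
  1-simplices (15): (15 of them)
  2-simplices (10): [v_0,v_1,v_2], [v_0,v_1,v_3], [v_0,v_2,v_4], [v_0,v_3,v_5], [v_0,v_4,v_5], [v_1,v_2,v_5], [v_1,v_3,v_4], [v_1,v_4,v_5], [v_2,v_3,v_4], [v_2,v_3,v_5]

so the chain groups are C_0 ≅ Z^6, C_1 ≅ Z^15, C_2 ≅ Z^10.

∂_1: C_1 → C_0 sends each edge [p,q] (with p < q) to q − p.
The resulting 6×15 matrix has rank 5, and its Smith normal form has invariant factors (1,1,1,1,1).

∂_2: C_2 → C_1 acts by ∂[p,q,r] = [q,r] − [p,r] + [p,q]. For instance
  ∂[v_2,v_3,v_4] = [v_3,v_4] − [v_2,v_4] + [v_2,v_3],
  ∂[v_2,v_3,v_5] = [v_3,v_5] − [v_2,v_5] + [v_2,v_3].
The resulting 15×10 matrix has rank 10, and its Smith normal form has invariant factors (1,1,1,1,1,1,1,1,1,2).

From H_k ≅ ker(∂_k) / im(∂_{k+1}) we obtain:

  H_0: rank C_0 − rank ∂_1 = 6 − 5 = 1, and the invariant factors of ∂_1 are all 1, so H_0 ≅ Z.
  H_1: rank ker ∂_1 − rank ∂_2 = (15 − 5) − 10 = 0, and ∂_2 has invariant factor 2 > 1, so H_1 ≅ Z/2.
  H_2: rank ker ∂_2 − rank ∂_3 = (10 − 10) − 0 = 0, and there is no ∂_3, so H_2 ≅ 0.

As a check, the Euler characteristic is 6 − 15 + 10 = 1, which agrees with 1 − 0 + 0 = 1.

H_0 = Z,  H_1 = Z/2,  H_2 = 0.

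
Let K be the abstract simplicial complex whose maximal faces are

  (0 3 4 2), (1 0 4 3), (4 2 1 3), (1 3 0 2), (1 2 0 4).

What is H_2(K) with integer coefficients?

H_2 = 0.

Order the vertices as 0 < 1 < 2 < 3 < 4. Listing each simplex with vertices in this order, K has dimension 3 with simplices:

  0-simplices (5): [0], [1], [2], [3], [4]
  1-simplices (10): [0,1], [0,2], [0,3], [0,4], [1,2], [1,3], [1,4], [2,3], [2,4], [3,4]
  2-simplices (10): [0,1,2], [0,1,3], [0,1,4], [0,2,3], [0,2,4], [0,3,4], [1,2,3], [1,2,4], [1,3,4], [2,3,4]
  3-simplices (5): [0,1,2,3], [0,1,2,4], [0,1,3,4], [0,2,3,4], [1,2,3,4]

Hence C_0 ≅ Z^5, C_1 ≅ Z^10, C_2 ≅ Z^10, C_3 ≅ Z^5.

∂_1: C_1 → C_0 is given by ∂[p,q] = [q] − [p].
The 5×10 boundary matrix has rank 4 and Smith normal form diag(1,1,1,1).

∂_2: C_2 → C_1 acts by ∂[p,q,r] = [q,r] − [p,r] + [p,q]. For instance
  ∂[1,3,4] = [3,4] − [1,4] + [1,3],
  ∂[2,3,4] = [3,4] − [2,4] + [2,3].
The resulting 10×10 matrix has rank 6, and its Smith normal form has invariant factors (1,1,1,1,1,1).

The boundary map ∂_3: C_3 → C_2 sends each 3-simplex σ to the alternating sum Σ_i (−1)^i (σ with its i-th vertex removed). For instance
  ∂[0,1,3,4] = [1,3,4] − [0,3,4] + [0,1,4] − [0,1,3],
  ∂[0,2,3,4] = [2,3,4] − [0,3,4] + [0,2,4] − [0,2,3].
The resulting 10×5 matrix has rank 4, and its Smith normal form has invariant factors (1,1,1,1).

From H_k ≅ ker(∂_k) / im(∂_{k+1}) we obtain:

  H_2: rank ker ∂_2 − rank ∂_3 = (10 − 6) − 4 = 0, and the invariant factors of ∂_3 are all 1, so H_2 ≅ 0.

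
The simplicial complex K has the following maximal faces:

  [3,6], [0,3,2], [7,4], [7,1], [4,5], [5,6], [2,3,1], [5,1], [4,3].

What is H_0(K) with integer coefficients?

H_0 = Z.

Fix the vertex order 0 < 1 < 2 < 3 < 4 < 5 < 6 < 7 and write every simplex with vertices in increasing order. Then dim K = 2 and the simplices of K are:

  0-simplices (8): [0], [1], [2], [3], [4], [5], [6], [7]
  1-simplices (12): [0,2], [0,3], [1,2], [1,3], [1,5], [1,7], [2,3], [3,4], [3,6], [4,5], [4,7], [5,6]
  2-simplices (2): [0,2,3], [1,2,3]

Hence C_0 ≅ Z^8, C_1 ≅ Z^12, C_2 ≅ Z^2.

The boundary map ∂_1: C_1 → C_0 maps an edge to its endpoints' difference, ∂[p,q] = q − p.
As a 8×12 matrix over Z this has rank 7, with invariant factors (1,1,1,1,1,1,1).

∂_2: C_2 → C_1 acts by ∂[p,q,r] = [q,r] − [p,r] + [p,q]. For instance
  ∂[0,2,3] = [2,3] − [0,3] + [0,2],
  ∂[1,2,3] = [2,3] − [1,3] + [1,2].
The 12×2 boundary matrix has rank 2 and Smith normal form diag(1,1).

From H_k ≅ ker(∂_k) / im(∂_{k+1}) we obtain:

  H_0: rank C_0 − rank ∂_1 = 8 − 7 = 1, and the invariant factors of ∂_1 are all 1, so H_0 = Z.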